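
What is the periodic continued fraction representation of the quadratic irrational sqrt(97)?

[9; (1, 5, 1, 1, 1, 1, 1, 1, 5, 1, 18)]

Write x_i = (sqrt(97) + m_i)/d_i with (m_0, d_0) = (0, 1). a_0 = floor(sqrt(97)) = 9, since 9^2 = 81 <= 97 < 100 = 10^2.
Iterate m_{i+1} = d_i*a_i - m_i, d_{i+1} = (97 - m_{i+1}^2)/d_i, a_{i+1} = floor((a_0 + m_{i+1})/d_{i+1}):
  m_1 = 1*9 - 0 = 9, d_1 = (97 - 9^2)/1 = 16/1 = 16, a_1 = floor((9 + 9)/16) = 1.
  m_2 = 16*1 - 9 = 7, d_2 = (97 - 7^2)/16 = 48/16 = 3, a_2 = floor((9 + 7)/3) = 5.
  m_3 = 3*5 - 7 = 8, d_3 = (97 - 8^2)/3 = 33/3 = 11, a_3 = floor((9 + 8)/11) = 1.
  m_4 = 11*1 - 8 = 3, d_4 = (97 - 3^2)/11 = 88/11 = 8, a_4 = floor((9 + 3)/8) = 1.
  m_5 = 8*1 - 3 = 5, d_5 = (97 - 5^2)/8 = 72/8 = 9, a_5 = floor((9 + 5)/9) = 1.
  m_6 = 9*1 - 5 = 4, d_6 = (97 - 4^2)/9 = 81/9 = 9, a_6 = floor((9 + 4)/9) = 1.
  m_7 = 9*1 - 4 = 5, d_7 = (97 - 5^2)/9 = 72/9 = 8, a_7 = floor((9 + 5)/8) = 1.
  m_8 = 8*1 - 5 = 3, d_8 = (97 - 3^2)/8 = 88/8 = 11, a_8 = floor((9 + 3)/11) = 1.
  m_9 = 11*1 - 3 = 8, d_9 = (97 - 8^2)/11 = 33/11 = 3, a_9 = floor((9 + 8)/3) = 5.
  m_10 = 3*5 - 8 = 7, d_10 = (97 - 7^2)/3 = 48/3 = 16, a_10 = floor((9 + 7)/16) = 1.
  m_11 = 16*1 - 7 = 9, d_11 = (97 - 9^2)/16 = 16/16 = 1, a_11 = floor((9 + 9)/1) = 18.
  m_12 = 1*18 - 9 = 9, d_12 = (97 - 9^2)/1 = 16/1 = 16: (m_12, d_12) = (m_1, d_1) = (9, 16), so from here the quotients repeat a_1, ..., a_11; the period length is 11.
Hence the expansion of sqrt(97) is a_0 = 9 followed by the repeating block 1, 5, 1, 1, 1, 1, 1, 1, 5, 1, 18 (period 11).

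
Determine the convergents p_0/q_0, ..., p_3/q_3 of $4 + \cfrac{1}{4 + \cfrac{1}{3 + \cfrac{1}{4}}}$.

Using the convergent recurrence p_i = a_i*p_{i-1} + p_{i-2}, q_i = a_i*q_{i-1} + q_{i-2} with p_{-2}=0, p_{-1}=1, q_{-2}=1, q_{-1}=0:
  i=0: a_0=4, p_0 = 4*1 + 0 = 4, q_0 = 4*0 + 1 = 1.
  i=1: a_1=4, p_1 = 4*4 + 1 = 17, q_1 = 4*1 + 0 = 4.
  i=2: a_2=3, p_2 = 3*17 + 4 = 55, q_2 = 3*4 + 1 = 13.
  i=3: a_3=4, p_3 = 4*55 + 17 = 237, q_3 = 4*13 + 4 = 56.

4/1, 17/4, 55/13, 237/56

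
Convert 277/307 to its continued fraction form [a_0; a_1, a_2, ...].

Run the Euclidean algorithm on 277 and 307; the successive quotients are the partial quotients a_0, a_1, ... (each step inverts the fractional part left over by the previous one):
  277 = 0*307 + 277, so a_0 = 0.
  307 = 1*277 + 30, so a_1 = 1.
  277 = 9*30 + 7, so a_2 = 9.
  30 = 4*7 + 2, so a_3 = 4.
  7 = 3*2 + 1, so a_4 = 3.
  2 = 2*1 + 0, so a_5 = 2.
The remainder reaches 0 after 6 divisions, so the expansion has 6 partial quotients, read off in order.

[0; 1, 9, 4, 3, 2]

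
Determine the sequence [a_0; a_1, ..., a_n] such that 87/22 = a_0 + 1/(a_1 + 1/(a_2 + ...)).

[3; 1, 21]

Run the Euclidean algorithm on 87 and 22; the successive quotients are the partial quotients a_0, a_1, ... (each step inverts the fractional part left over by the previous one):
  87 = 3*22 + 21, so a_0 = 3.
  22 = 1*21 + 1, so a_1 = 1.
  21 = 21*1 + 0, so a_2 = 21.
The remainder reaches 0 after 3 divisions, so the expansion has 3 partial quotients, read off in order.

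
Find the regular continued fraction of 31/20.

[1; 1, 1, 4, 2]

Run the Euclidean algorithm on 31 and 20; the successive quotients are the partial quotients a_0, a_1, ... (each step inverts the fractional part left over by the previous one):
  31 = 1*20 + 11, so a_0 = 1.
  20 = 1*11 + 9, so a_1 = 1.
  11 = 1*9 + 2, so a_2 = 1.
  9 = 4*2 + 1, so a_3 = 4.
  2 = 2*1 + 0, so a_4 = 2.
The remainder reaches 0 after 5 divisions, so the expansion has 5 partial quotients, read off in order.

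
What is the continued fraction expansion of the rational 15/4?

Run the Euclidean algorithm on 15 and 4; the successive quotients are the partial quotients a_0, a_1, ... (each step inverts the fractional part left over by the previous one):
  15 = 3*4 + 3, so a_0 = 3.
  4 = 1*3 + 1, so a_1 = 1.
  3 = 3*1 + 0, so a_2 = 3.
The remainder reaches 0 after 3 divisions, so the expansion has 3 partial quotients, read off in order.

[3; 1, 3]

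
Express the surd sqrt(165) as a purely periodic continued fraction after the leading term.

[12; (1, 5, 2, 5, 1, 24)]

Write x_i = (sqrt(165) + m_i)/d_i with (m_0, d_0) = (0, 1). a_0 = floor(sqrt(165)) = 12, since 12^2 = 144 <= 165 < 169 = 13^2.
Iterate m_{i+1} = d_i*a_i - m_i, d_{i+1} = (165 - m_{i+1}^2)/d_i, a_{i+1} = floor((a_0 + m_{i+1})/d_{i+1}):
  m_1 = 1*12 - 0 = 12, d_1 = (165 - 12^2)/1 = 21/1 = 21, a_1 = floor((12 + 12)/21) = 1.
  m_2 = 21*1 - 12 = 9, d_2 = (165 - 9^2)/21 = 84/21 = 4, a_2 = floor((12 + 9)/4) = 5.
  m_3 = 4*5 - 9 = 11, d_3 = (165 - 11^2)/4 = 44/4 = 11, a_3 = floor((12 + 11)/11) = 2.
  m_4 = 11*2 - 11 = 11, d_4 = (165 - 11^2)/11 = 44/11 = 4, a_4 = floor((12 + 11)/4) = 5.
  m_5 = 4*5 - 11 = 9, d_5 = (165 - 9^2)/4 = 84/4 = 21, a_5 = floor((12 + 9)/21) = 1.
  m_6 = 21*1 - 9 = 12, d_6 = (165 - 12^2)/21 = 21/21 = 1, a_6 = floor((12 + 12)/1) = 24.
  m_7 = 1*24 - 12 = 12, d_7 = (165 - 12^2)/1 = 21/1 = 21: (m_7, d_7) = (m_1, d_1) = (12, 21), so from here the quotients repeat a_1, ..., a_6; the period length is 6.
Hence the expansion of sqrt(165) is a_0 = 12 followed by the repeating block 1, 5, 2, 5, 1, 24 (period 6).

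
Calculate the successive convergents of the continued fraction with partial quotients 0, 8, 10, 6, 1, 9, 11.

Using the convergent recurrence p_i = a_i*p_{i-1} + p_{i-2}, q_i = a_i*q_{i-1} + q_{i-2} with p_{-2}=0, p_{-1}=1, q_{-2}=1, q_{-1}=0:
  i=0: a_0=0, p_0 = 0*1 + 0 = 0, q_0 = 0*0 + 1 = 1.
  i=1: a_1=8, p_1 = 8*0 + 1 = 1, q_1 = 8*1 + 0 = 8.
  i=2: a_2=10, p_2 = 10*1 + 0 = 10, q_2 = 10*8 + 1 = 81.
  i=3: a_3=6, p_3 = 6*10 + 1 = 61, q_3 = 6*81 + 8 = 494.
  i=4: a_4=1, p_4 = 1*61 + 10 = 71, q_4 = 1*494 + 81 = 575.
  i=5: a_5=9, p_5 = 9*71 + 61 = 700, q_5 = 9*575 + 494 = 5669.
  i=6: a_6=11, p_6 = 11*700 + 71 = 7771, q_6 = 11*5669 + 575 = 62934.

0/1, 1/8, 10/81, 61/494, 71/575, 700/5669, 7771/62934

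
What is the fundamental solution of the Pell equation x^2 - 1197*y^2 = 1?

First expand sqrt(1197) as a continued fraction. With x_i = (sqrt(1197) + m_i)/d_i and (m_0, d_0) = (0, 1): a_0 = floor(sqrt(1197)) = 34, since 34^2 = 1156 <= 1197 < 1225 = 35^2.
Iterate m_{i+1} = d_i*a_i - m_i, d_{i+1} = (1197 - m_{i+1}^2)/d_i, a_{i+1} = floor((a_0 + m_{i+1})/d_{i+1}):
  m_1 = 1*34 - 0 = 34, d_1 = (1197 - 34^2)/1 = 41/1 = 41, a_1 = floor((34 + 34)/41) = 1.
  m_2 = 41*1 - 34 = 7, d_2 = (1197 - 7^2)/41 = 1148/41 = 28, a_2 = floor((34 + 7)/28) = 1.
  m_3 = 28*1 - 7 = 21, d_3 = (1197 - 21^2)/28 = 756/28 = 27, a_3 = floor((34 + 21)/27) = 2.
  m_4 = 27*2 - 21 = 33, d_4 = (1197 - 33^2)/27 = 108/27 = 4, a_4 = floor((34 + 33)/4) = 16.
  m_5 = 4*16 - 33 = 31, d_5 = (1197 - 31^2)/4 = 236/4 = 59, a_5 = floor((34 + 31)/59) = 1.
  m_6 = 59*1 - 31 = 28, d_6 = (1197 - 28^2)/59 = 413/59 = 7, a_6 = floor((34 + 28)/7) = 8.
  m_7 = 7*8 - 28 = 28, d_7 = (1197 - 28^2)/7 = 413/7 = 59, a_7 = floor((34 + 28)/59) = 1.
  m_8 = 59*1 - 28 = 31, d_8 = (1197 - 31^2)/59 = 236/59 = 4, a_8 = floor((34 + 31)/4) = 16.
  m_9 = 4*16 - 31 = 33, d_9 = (1197 - 33^2)/4 = 108/4 = 27, a_9 = floor((34 + 33)/27) = 2.
  m_10 = 27*2 - 33 = 21, d_10 = (1197 - 21^2)/27 = 756/27 = 28, a_10 = floor((34 + 21)/28) = 1.
  m_11 = 28*1 - 21 = 7, d_11 = (1197 - 7^2)/28 = 1148/28 = 41, a_11 = floor((34 + 7)/41) = 1.
  m_12 = 41*1 - 7 = 34, d_12 = (1197 - 34^2)/41 = 41/41 = 1, a_12 = floor((34 + 34)/1) = 68.
  m_13 = 1*68 - 34 = 34, d_13 = (1197 - 34^2)/1 = 41/1 = 41: (m_13, d_13) = (m_1, d_1) = (34, 41), so from here the quotients repeat a_1, ..., a_12; the period length is 12.
So sqrt(1197) = [34; (1, 1, 2, 16, 1, 8, 1, 16, 2, 1, 1, 68)] with period length k = 12.
k is even, so the fundamental solution of x^2 - 1197y^2 = 1 is (p_{k-1}, q_{k-1}) = (p_11, q_11); compute convergents through index 11.
Convergents (p_i = a_i*p_{i-1} + p_{i-2}, q_i = a_i*q_{i-1} + q_{i-2} with p_{-2}=0, p_{-1}=1, q_{-2}=1, q_{-1}=0):
  i=0: a_0=34, p_0 = 34*1 + 0 = 34, q_0 = 34*0 + 1 = 1.
  i=1: a_1=1, p_1 = 1*34 + 1 = 35, q_1 = 1*1 + 0 = 1.
  i=2: a_2=1, p_2 = 1*35 + 34 = 69, q_2 = 1*1 + 1 = 2.
  i=3: a_3=2, p_3 = 2*69 + 35 = 173, q_3 = 2*2 + 1 = 5.
  i=4: a_4=16, p_4 = 16*173 + 69 = 2837, q_4 = 16*5 + 2 = 82.
  i=5: a_5=1, p_5 = 1*2837 + 173 = 3010, q_5 = 1*82 + 5 = 87.
  i=6: a_6=8, p_6 = 8*3010 + 2837 = 26917, q_6 = 8*87 + 82 = 778.
  i=7: a_7=1, p_7 = 1*26917 + 3010 = 29927, q_7 = 1*778 + 87 = 865.
  i=8: a_8=16, p_8 = 16*29927 + 26917 = 505749, q_8 = 16*865 + 778 = 14618.
  i=9: a_9=2, p_9 = 2*505749 + 29927 = 1041425, q_9 = 2*14618 + 865 = 30101.
  i=10: a_10=1, p_10 = 1*1041425 + 505749 = 1547174, q_10 = 1*30101 + 14618 = 44719.
  i=11: a_11=1, p_11 = 1*1547174 + 1041425 = 2588599, q_11 = 1*44719 + 30101 = 74820.
Check: 2588599^2 - 1197*74820^2 = 6700844782801 - 6700844782800 = 1, so (x, y) = (2588599, 74820) solves the equation, and by the theorem it is the least positive solution.

(x, y) = (2588599, 74820)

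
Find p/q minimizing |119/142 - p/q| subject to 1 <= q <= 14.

Expand x = 119/142 as a continued fraction with the Euclidean algorithm:
  119 = 0*142 + 119, so a_0 = 0.
  142 = 1*119 + 23, so a_1 = 1.
  119 = 5*23 + 4, so a_2 = 5.
  23 = 5*4 + 3, so a_3 = 5.
  4 = 1*3 + 1, so a_4 = 1.
  3 = 3*1 + 0, so a_5 = 3.
so x = [0; 1, 5, 5, 1, 3].
Convergents (p_i = a_i*p_{i-1} + p_{i-2}, q_i = a_i*q_{i-1} + q_{i-2} with p_{-2}=0, p_{-1}=1, q_{-2}=1, q_{-1}=0), until the denominator exceeds 14:
  i=0: a_0=0, p_0 = 0*1 + 0 = 0, q_0 = 0*0 + 1 = 1.
  i=1: a_1=1, p_1 = 1*0 + 1 = 1, q_1 = 1*1 + 0 = 1.
  i=2: a_2=5, p_2 = 5*1 + 0 = 5, q_2 = 5*1 + 1 = 6.
  i=3: a_3=5, p_3 = 5*5 + 1 = 26, q_3 = 5*6 + 1 = 31.
q_3 = 31 > 14, so the last convergent with denominator <= 14 is p_2/q_2 = 5/6.
The closest fraction with denominator <= 14 is either p_2/q_2 or the intermediate fraction (k*p_2 + p_1)/(k*q_2 + q_1) with the largest k >= 1 whose denominator stays <= 14; these approach x as k grows, and every other convergent or intermediate fraction in range is farther away.
Largest k: floor((14 - q_1)/q_2) = floor((14 - 1)/6) = 2.
That gives (2*5 + 1)/(2*6 + 1) = 11/13.
Compare the errors: |x - 5/6| = |119*6 - 5*142|/(142*6) = 4/852, and |x - 11/13| = |119*13 - 11*142|/(142*13) = 15/1846.
Cross-multiplying, 4*1846 = 7384 < 12780 = 15*852, so 4/852 is smaller: the convergent 5/6 is closer to x than 11/13.

5/6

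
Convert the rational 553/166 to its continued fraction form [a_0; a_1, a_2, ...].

[3; 3, 55]

Run the Euclidean algorithm on 553 and 166; the successive quotients are the partial quotients a_0, a_1, ... (each step inverts the fractional part left over by the previous one):
  553 = 3*166 + 55, so a_0 = 3.
  166 = 3*55 + 1, so a_1 = 3.
  55 = 55*1 + 0, so a_2 = 55.
The remainder reaches 0 after 3 divisions, so the expansion has 3 partial quotients, read off in order.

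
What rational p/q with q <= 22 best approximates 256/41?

Expand x = 256/41 as a continued fraction with the Euclidean algorithm:
  256 = 6*41 + 10, so a_0 = 6.
  41 = 4*10 + 1, so a_1 = 4.
  10 = 10*1 + 0, so a_2 = 10.
so x = [6; 4, 10].
Convergents (p_i = a_i*p_{i-1} + p_{i-2}, q_i = a_i*q_{i-1} + q_{i-2} with p_{-2}=0, p_{-1}=1, q_{-2}=1, q_{-1}=0), until the denominator exceeds 22:
  i=0: a_0=6, p_0 = 6*1 + 0 = 6, q_0 = 6*0 + 1 = 1.
  i=1: a_1=4, p_1 = 4*6 + 1 = 25, q_1 = 4*1 + 0 = 4.
  i=2: a_2=10, p_2 = 10*25 + 6 = 256, q_2 = 10*4 + 1 = 41.
q_2 = 41 > 22, so the last convergent with denominator <= 22 is p_1/q_1 = 25/4.
The closest fraction with denominator <= 22 is either p_1/q_1 or the intermediate fraction (k*p_1 + p_0)/(k*q_1 + q_0) with the largest k >= 1 whose denominator stays <= 22; these approach x as k grows, and every other convergent or intermediate fraction in range is farther away.
Largest k: floor((22 - q_0)/q_1) = floor((22 - 1)/4) = 5.
That gives (5*25 + 6)/(5*4 + 1) = 131/21.
Compare the errors: |x - 25/4| = |256*4 - 25*41|/(41*4) = 1/164, and |x - 131/21| = |256*21 - 131*41|/(41*21) = 5/861.
Cross-multiplying, 5*164 = 820 < 861 = 1*861, so 5/861 is smaller: the intermediate fraction 131/21 is closer to x than 25/4.

131/21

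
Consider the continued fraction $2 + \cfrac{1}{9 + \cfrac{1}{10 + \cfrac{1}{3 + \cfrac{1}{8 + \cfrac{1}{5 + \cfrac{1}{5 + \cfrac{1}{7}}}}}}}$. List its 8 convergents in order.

Using the convergent recurrence p_i = a_i*p_{i-1} + p_{i-2}, q_i = a_i*q_{i-1} + q_{i-2} with p_{-2}=0, p_{-1}=1, q_{-2}=1, q_{-1}=0:
  i=0: a_0=2, p_0 = 2*1 + 0 = 2, q_0 = 2*0 + 1 = 1.
  i=1: a_1=9, p_1 = 9*2 + 1 = 19, q_1 = 9*1 + 0 = 9.
  i=2: a_2=10, p_2 = 10*19 + 2 = 192, q_2 = 10*9 + 1 = 91.
  i=3: a_3=3, p_3 = 3*192 + 19 = 595, q_3 = 3*91 + 9 = 282.
  i=4: a_4=8, p_4 = 8*595 + 192 = 4952, q_4 = 8*282 + 91 = 2347.
  i=5: a_5=5, p_5 = 5*4952 + 595 = 25355, q_5 = 5*2347 + 282 = 12017.
  i=6: a_6=5, p_6 = 5*25355 + 4952 = 131727, q_6 = 5*12017 + 2347 = 62432.
  i=7: a_7=7, p_7 = 7*131727 + 25355 = 947444, q_7 = 7*62432 + 12017 = 449041.

2/1, 19/9, 192/91, 595/282, 4952/2347, 25355/12017, 131727/62432, 947444/449041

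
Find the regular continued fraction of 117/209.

Run the Euclidean algorithm on 117 and 209; the successive quotients are the partial quotients a_0, a_1, ... (each step inverts the fractional part left over by the previous one):
  117 = 0*209 + 117, so a_0 = 0.
  209 = 1*117 + 92, so a_1 = 1.
  117 = 1*92 + 25, so a_2 = 1.
  92 = 3*25 + 17, so a_3 = 3.
  25 = 1*17 + 8, so a_4 = 1.
  17 = 2*8 + 1, so a_5 = 2.
  8 = 8*1 + 0, so a_6 = 8.
The remainder reaches 0 after 7 divisions, so the expansion has 7 partial quotients, read off in order.

[0; 1, 1, 3, 1, 2, 8]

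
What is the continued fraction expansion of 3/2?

Run the Euclidean algorithm on 3 and 2; the successive quotients are the partial quotients a_0, a_1, ... (each step inverts the fractional part left over by the previous one):
  3 = 1*2 + 1, so a_0 = 1.
  2 = 2*1 + 0, so a_1 = 2.
The remainder reaches 0 after 2 divisions, so the expansion has 2 partial quotients, read off in order.

[1; 2]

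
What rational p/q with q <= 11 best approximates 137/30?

32/7

Expand x = 137/30 as a continued fraction with the Euclidean algorithm:
  137 = 4*30 + 17, so a_0 = 4.
  30 = 1*17 + 13, so a_1 = 1.
  17 = 1*13 + 4, so a_2 = 1.
  13 = 3*4 + 1, so a_3 = 3.
  4 = 4*1 + 0, so a_4 = 4.
so x = [4; 1, 1, 3, 4].
Convergents (p_i = a_i*p_{i-1} + p_{i-2}, q_i = a_i*q_{i-1} + q_{i-2} with p_{-2}=0, p_{-1}=1, q_{-2}=1, q_{-1}=0), until the denominator exceeds 11:
  i=0: a_0=4, p_0 = 4*1 + 0 = 4, q_0 = 4*0 + 1 = 1.
  i=1: a_1=1, p_1 = 1*4 + 1 = 5, q_1 = 1*1 + 0 = 1.
  i=2: a_2=1, p_2 = 1*5 + 4 = 9, q_2 = 1*1 + 1 = 2.
  i=3: a_3=3, p_3 = 3*9 + 5 = 32, q_3 = 3*2 + 1 = 7.
  i=4: a_4=4, p_4 = 4*32 + 9 = 137, q_4 = 4*7 + 2 = 30.
q_4 = 30 > 11, so the last convergent with denominator <= 11 is p_3/q_3 = 32/7.
The closest fraction with denominator <= 11 is either p_3/q_3 or the intermediate fraction (k*p_3 + p_2)/(k*q_3 + q_2) with the largest k >= 1 whose denominator stays <= 11; these approach x as k grows, and every other convergent or intermediate fraction in range is farther away.
Largest k: floor((11 - q_2)/q_3) = floor((11 - 2)/7) = 1.
That gives (1*32 + 9)/(1*7 + 2) = 41/9.
Compare the errors: |x - 32/7| = |137*7 - 32*30|/(30*7) = 1/210, and |x - 41/9| = |137*9 - 41*30|/(30*9) = 3/270.
Cross-multiplying, 1*270 = 270 < 630 = 3*210, so 1/210 is smaller: the convergent 32/7 is closer to x than 41/9.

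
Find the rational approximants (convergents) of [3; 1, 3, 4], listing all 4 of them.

3/1, 4/1, 15/4, 64/17

Using the convergent recurrence p_i = a_i*p_{i-1} + p_{i-2}, q_i = a_i*q_{i-1} + q_{i-2} with p_{-2}=0, p_{-1}=1, q_{-2}=1, q_{-1}=0:
  i=0: a_0=3, p_0 = 3*1 + 0 = 3, q_0 = 3*0 + 1 = 1.
  i=1: a_1=1, p_1 = 1*3 + 1 = 4, q_1 = 1*1 + 0 = 1.
  i=2: a_2=3, p_2 = 3*4 + 3 = 15, q_2 = 3*1 + 1 = 4.
  i=3: a_3=4, p_3 = 4*15 + 4 = 64, q_3 = 4*4 + 1 = 17.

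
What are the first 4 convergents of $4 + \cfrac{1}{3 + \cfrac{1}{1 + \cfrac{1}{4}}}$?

Using the convergent recurrence p_i = a_i*p_{i-1} + p_{i-2}, q_i = a_i*q_{i-1} + q_{i-2} with p_{-2}=0, p_{-1}=1, q_{-2}=1, q_{-1}=0:
  i=0: a_0=4, p_0 = 4*1 + 0 = 4, q_0 = 4*0 + 1 = 1.
  i=1: a_1=3, p_1 = 3*4 + 1 = 13, q_1 = 3*1 + 0 = 3.
  i=2: a_2=1, p_2 = 1*13 + 4 = 17, q_2 = 1*3 + 1 = 4.
  i=3: a_3=4, p_3 = 4*17 + 13 = 81, q_3 = 4*4 + 3 = 19.

4/1, 13/3, 17/4, 81/19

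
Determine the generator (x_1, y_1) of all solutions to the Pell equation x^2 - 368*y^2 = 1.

(x, y) = (1151, 60)

First expand sqrt(368) as a continued fraction. With x_i = (sqrt(368) + m_i)/d_i and (m_0, d_0) = (0, 1): a_0 = floor(sqrt(368)) = 19, since 19^2 = 361 <= 368 < 400 = 20^2.
Iterate m_{i+1} = d_i*a_i - m_i, d_{i+1} = (368 - m_{i+1}^2)/d_i, a_{i+1} = floor((a_0 + m_{i+1})/d_{i+1}):
  m_1 = 1*19 - 0 = 19, d_1 = (368 - 19^2)/1 = 7/1 = 7, a_1 = floor((19 + 19)/7) = 5.
  m_2 = 7*5 - 19 = 16, d_2 = (368 - 16^2)/7 = 112/7 = 16, a_2 = floor((19 + 16)/16) = 2.
  m_3 = 16*2 - 16 = 16, d_3 = (368 - 16^2)/16 = 112/16 = 7, a_3 = floor((19 + 16)/7) = 5.
  m_4 = 7*5 - 16 = 19, d_4 = (368 - 19^2)/7 = 7/7 = 1, a_4 = floor((19 + 19)/1) = 38.
  m_5 = 1*38 - 19 = 19, d_5 = (368 - 19^2)/1 = 7/1 = 7: (m_5, d_5) = (m_1, d_1) = (19, 7), so from here the quotients repeat a_1, ..., a_4; the period length is 4.
So sqrt(368) = [19; (5, 2, 5, 38)] with period length k = 4.
k is even, so the fundamental solution of x^2 - 368y^2 = 1 is (p_{k-1}, q_{k-1}) = (p_3, q_3); compute convergents through index 3.
Convergents (p_i = a_i*p_{i-1} + p_{i-2}, q_i = a_i*q_{i-1} + q_{i-2} with p_{-2}=0, p_{-1}=1, q_{-2}=1, q_{-1}=0):
  i=0: a_0=19, p_0 = 19*1 + 0 = 19, q_0 = 19*0 + 1 = 1.
  i=1: a_1=5, p_1 = 5*19 + 1 = 96, q_1 = 5*1 + 0 = 5.
  i=2: a_2=2, p_2 = 2*96 + 19 = 211, q_2 = 2*5 + 1 = 11.
  i=3: a_3=5, p_3 = 5*211 + 96 = 1151, q_3 = 5*11 + 5 = 60.
Check: 1151^2 - 368*60^2 = 1324801 - 1324800 = 1, so (x, y) = (1151, 60) solves the equation, and by the theorem it is the least positive solution.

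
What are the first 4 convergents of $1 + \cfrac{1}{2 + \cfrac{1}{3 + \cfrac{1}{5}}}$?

Using the convergent recurrence p_i = a_i*p_{i-1} + p_{i-2}, q_i = a_i*q_{i-1} + q_{i-2} with p_{-2}=0, p_{-1}=1, q_{-2}=1, q_{-1}=0:
  i=0: a_0=1, p_0 = 1*1 + 0 = 1, q_0 = 1*0 + 1 = 1.
  i=1: a_1=2, p_1 = 2*1 + 1 = 3, q_1 = 2*1 + 0 = 2.
  i=2: a_2=3, p_2 = 3*3 + 1 = 10, q_2 = 3*2 + 1 = 7.
  i=3: a_3=5, p_3 = 5*10 + 3 = 53, q_3 = 5*7 + 2 = 37.

1/1, 3/2, 10/7, 53/37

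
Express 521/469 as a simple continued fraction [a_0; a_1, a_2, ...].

[1; 9, 52]

Run the Euclidean algorithm on 521 and 469; the successive quotients are the partial quotients a_0, a_1, ... (each step inverts the fractional part left over by the previous one):
  521 = 1*469 + 52, so a_0 = 1.
  469 = 9*52 + 1, so a_1 = 9.
  52 = 52*1 + 0, so a_2 = 52.
The remainder reaches 0 after 3 divisions, so the expansion has 3 partial quotients, read off in order.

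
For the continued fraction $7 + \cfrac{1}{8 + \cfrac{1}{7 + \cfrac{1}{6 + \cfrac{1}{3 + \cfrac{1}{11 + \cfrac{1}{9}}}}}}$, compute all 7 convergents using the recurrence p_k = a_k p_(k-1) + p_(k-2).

Using the convergent recurrence p_i = a_i*p_{i-1} + p_{i-2}, q_i = a_i*q_{i-1} + q_{i-2} with p_{-2}=0, p_{-1}=1, q_{-2}=1, q_{-1}=0:
  i=0: a_0=7, p_0 = 7*1 + 0 = 7, q_0 = 7*0 + 1 = 1.
  i=1: a_1=8, p_1 = 8*7 + 1 = 57, q_1 = 8*1 + 0 = 8.
  i=2: a_2=7, p_2 = 7*57 + 7 = 406, q_2 = 7*8 + 1 = 57.
  i=3: a_3=6, p_3 = 6*406 + 57 = 2493, q_3 = 6*57 + 8 = 350.
  i=4: a_4=3, p_4 = 3*2493 + 406 = 7885, q_4 = 3*350 + 57 = 1107.
  i=5: a_5=11, p_5 = 11*7885 + 2493 = 89228, q_5 = 11*1107 + 350 = 12527.
  i=6: a_6=9, p_6 = 9*89228 + 7885 = 810937, q_6 = 9*12527 + 1107 = 113850.

7/1, 57/8, 406/57, 2493/350, 7885/1107, 89228/12527, 810937/113850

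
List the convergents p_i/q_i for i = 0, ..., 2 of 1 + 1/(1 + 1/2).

1/1, 2/1, 5/3

Using the convergent recurrence p_i = a_i*p_{i-1} + p_{i-2}, q_i = a_i*q_{i-1} + q_{i-2} with p_{-2}=0, p_{-1}=1, q_{-2}=1, q_{-1}=0:
  i=0: a_0=1, p_0 = 1*1 + 0 = 1, q_0 = 1*0 + 1 = 1.
  i=1: a_1=1, p_1 = 1*1 + 1 = 2, q_1 = 1*1 + 0 = 1.
  i=2: a_2=2, p_2 = 2*2 + 1 = 5, q_2 = 2*1 + 1 = 3.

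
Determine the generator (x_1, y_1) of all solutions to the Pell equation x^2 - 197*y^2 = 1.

First expand sqrt(197) as a continued fraction. With x_i = (sqrt(197) + m_i)/d_i and (m_0, d_0) = (0, 1): a_0 = floor(sqrt(197)) = 14, since 14^2 = 196 <= 197 < 225 = 15^2.
Iterate m_{i+1} = d_i*a_i - m_i, d_{i+1} = (197 - m_{i+1}^2)/d_i, a_{i+1} = floor((a_0 + m_{i+1})/d_{i+1}):
  m_1 = 1*14 - 0 = 14, d_1 = (197 - 14^2)/1 = 1/1 = 1, a_1 = floor((14 + 14)/1) = 28.
  m_2 = 1*28 - 14 = 14, d_2 = (197 - 14^2)/1 = 1/1 = 1: (m_2, d_2) = (m_1, d_1) = (14, 1), so from here the quotient a_1 repeats; the period length is 1.
So sqrt(197) = [14; (28)] with period length k = 1.
k is odd, so (p_{k-1}, q_{k-1}) only solves x^2 - 197y^2 = -1 and the fundamental solution of x^2 - 197y^2 = 1 is (p_{2k-1}, q_{2k-1}) = (p_1, q_1); compute convergents through index 1, running through the period twice.
Convergents (p_i = a_i*p_{i-1} + p_{i-2}, q_i = a_i*q_{i-1} + q_{i-2} with p_{-2}=0, p_{-1}=1, q_{-2}=1, q_{-1}=0):
  i=0: a_0=14, p_0 = 14*1 + 0 = 14, q_0 = 14*0 + 1 = 1.
  i=1: a_1=28, p_1 = 28*14 + 1 = 393, q_1 = 28*1 + 0 = 28.
Indeed p_0^2 - 197*q_0^2 = 196 - 197 = -1, not +1.
Check: 393^2 - 197*28^2 = 154449 - 154448 = 1, so (x, y) = (393, 28) solves the equation, and by the theorem it is the least positive solution.

(x, y) = (393, 28)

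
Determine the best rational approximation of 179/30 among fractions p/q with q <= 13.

6/1

Expand x = 179/30 as a continued fraction with the Euclidean algorithm:
  179 = 5*30 + 29, so a_0 = 5.
  30 = 1*29 + 1, so a_1 = 1.
  29 = 29*1 + 0, so a_2 = 29.
so x = [5; 1, 29].
Convergents (p_i = a_i*p_{i-1} + p_{i-2}, q_i = a_i*q_{i-1} + q_{i-2} with p_{-2}=0, p_{-1}=1, q_{-2}=1, q_{-1}=0), until the denominator exceeds 13:
  i=0: a_0=5, p_0 = 5*1 + 0 = 5, q_0 = 5*0 + 1 = 1.
  i=1: a_1=1, p_1 = 1*5 + 1 = 6, q_1 = 1*1 + 0 = 1.
  i=2: a_2=29, p_2 = 29*6 + 5 = 179, q_2 = 29*1 + 1 = 30.
q_2 = 30 > 13, so the last convergent with denominator <= 13 is p_1/q_1 = 6/1.
The closest fraction with denominator <= 13 is either p_1/q_1 or the intermediate fraction (k*p_1 + p_0)/(k*q_1 + q_0) with the largest k >= 1 whose denominator stays <= 13; these approach x as k grows, and every other convergent or intermediate fraction in range is farther away.
Largest k: floor((13 - q_0)/q_1) = floor((13 - 1)/1) = 12.
That gives (12*6 + 5)/(12*1 + 1) = 77/13.
Compare the errors: |x - 6/1| = |179*1 - 6*30|/(30*1) = 1/30, and |x - 77/13| = |179*13 - 77*30|/(30*13) = 17/390.
Cross-multiplying, 1*390 = 390 < 510 = 17*30, so 1/30 is smaller: the convergent 6/1 is closer to x than 77/13.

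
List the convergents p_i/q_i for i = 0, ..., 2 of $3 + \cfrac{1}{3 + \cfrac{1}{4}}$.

Using the convergent recurrence p_i = a_i*p_{i-1} + p_{i-2}, q_i = a_i*q_{i-1} + q_{i-2} with p_{-2}=0, p_{-1}=1, q_{-2}=1, q_{-1}=0:
  i=0: a_0=3, p_0 = 3*1 + 0 = 3, q_0 = 3*0 + 1 = 1.
  i=1: a_1=3, p_1 = 3*3 + 1 = 10, q_1 = 3*1 + 0 = 3.
  i=2: a_2=4, p_2 = 4*10 + 3 = 43, q_2 = 4*3 + 1 = 13.

3/1, 10/3, 43/13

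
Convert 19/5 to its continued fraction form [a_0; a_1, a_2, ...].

Run the Euclidean algorithm on 19 and 5; the successive quotients are the partial quotients a_0, a_1, ... (each step inverts the fractional part left over by the previous one):
  19 = 3*5 + 4, so a_0 = 3.
  5 = 1*4 + 1, so a_1 = 1.
  4 = 4*1 + 0, so a_2 = 4.
The remainder reaches 0 after 3 divisions, so the expansion has 3 partial quotients, read off in order.

[3; 1, 4]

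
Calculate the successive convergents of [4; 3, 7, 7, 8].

Using the convergent recurrence p_i = a_i*p_{i-1} + p_{i-2}, q_i = a_i*q_{i-1} + q_{i-2} with p_{-2}=0, p_{-1}=1, q_{-2}=1, q_{-1}=0:
  i=0: a_0=4, p_0 = 4*1 + 0 = 4, q_0 = 4*0 + 1 = 1.
  i=1: a_1=3, p_1 = 3*4 + 1 = 13, q_1 = 3*1 + 0 = 3.
  i=2: a_2=7, p_2 = 7*13 + 4 = 95, q_2 = 7*3 + 1 = 22.
  i=3: a_3=7, p_3 = 7*95 + 13 = 678, q_3 = 7*22 + 3 = 157.
  i=4: a_4=8, p_4 = 8*678 + 95 = 5519, q_4 = 8*157 + 22 = 1278.

4/1, 13/3, 95/22, 678/157, 5519/1278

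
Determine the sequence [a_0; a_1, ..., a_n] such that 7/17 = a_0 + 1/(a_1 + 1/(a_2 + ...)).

Run the Euclidean algorithm on 7 and 17; the successive quotients are the partial quotients a_0, a_1, ... (each step inverts the fractional part left over by the previous one):
  7 = 0*17 + 7, so a_0 = 0.
  17 = 2*7 + 3, so a_1 = 2.
  7 = 2*3 + 1, so a_2 = 2.
  3 = 3*1 + 0, so a_3 = 3.
The remainder reaches 0 after 4 divisions, so the expansion has 4 partial quotients, read off in order.

[0; 2, 2, 3]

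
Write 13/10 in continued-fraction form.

Run the Euclidean algorithm on 13 and 10; the successive quotients are the partial quotients a_0, a_1, ... (each step inverts the fractional part left over by the previous one):
  13 = 1*10 + 3, so a_0 = 1.
  10 = 3*3 + 1, so a_1 = 3.
  3 = 3*1 + 0, so a_2 = 3.
The remainder reaches 0 after 3 divisions, so the expansion has 3 partial quotients, read off in order.

[1; 3, 3]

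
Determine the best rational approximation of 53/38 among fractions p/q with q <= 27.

Expand x = 53/38 as a continued fraction with the Euclidean algorithm:
  53 = 1*38 + 15, so a_0 = 1.
  38 = 2*15 + 8, so a_1 = 2.
  15 = 1*8 + 7, so a_2 = 1.
  8 = 1*7 + 1, so a_3 = 1.
  7 = 7*1 + 0, so a_4 = 7.
so x = [1; 2, 1, 1, 7].
Convergents (p_i = a_i*p_{i-1} + p_{i-2}, q_i = a_i*q_{i-1} + q_{i-2} with p_{-2}=0, p_{-1}=1, q_{-2}=1, q_{-1}=0), until the denominator exceeds 27:
  i=0: a_0=1, p_0 = 1*1 + 0 = 1, q_0 = 1*0 + 1 = 1.
  i=1: a_1=2, p_1 = 2*1 + 1 = 3, q_1 = 2*1 + 0 = 2.
  i=2: a_2=1, p_2 = 1*3 + 1 = 4, q_2 = 1*2 + 1 = 3.
  i=3: a_3=1, p_3 = 1*4 + 3 = 7, q_3 = 1*3 + 2 = 5.
  i=4: a_4=7, p_4 = 7*7 + 4 = 53, q_4 = 7*5 + 3 = 38.
q_4 = 38 > 27, so the last convergent with denominator <= 27 is p_3/q_3 = 7/5.
The closest fraction with denominator <= 27 is either p_3/q_3 or the intermediate fraction (k*p_3 + p_2)/(k*q_3 + q_2) with the largest k >= 1 whose denominator stays <= 27; these approach x as k grows, and every other convergent or intermediate fraction in range is farther away.
Largest k: floor((27 - q_2)/q_3) = floor((27 - 3)/5) = 4.
That gives (4*7 + 4)/(4*5 + 3) = 32/23.
Compare the errors: |x - 7/5| = |53*5 - 7*38|/(38*5) = 1/190, and |x - 32/23| = |53*23 - 32*38|/(38*23) = 3/874.
Cross-multiplying, 3*190 = 570 < 874 = 1*874, so 3/874 is smaller: the intermediate fraction 32/23 is closer to x than 7/5.

32/23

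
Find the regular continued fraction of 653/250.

[2; 1, 1, 1, 1, 2, 1, 2, 1, 3]

Run the Euclidean algorithm on 653 and 250; the successive quotients are the partial quotients a_0, a_1, ... (each step inverts the fractional part left over by the previous one):
  653 = 2*250 + 153, so a_0 = 2.
  250 = 1*153 + 97, so a_1 = 1.
  153 = 1*97 + 56, so a_2 = 1.
  97 = 1*56 + 41, so a_3 = 1.
  56 = 1*41 + 15, so a_4 = 1.
  41 = 2*15 + 11, so a_5 = 2.
  15 = 1*11 + 4, so a_6 = 1.
  11 = 2*4 + 3, so a_7 = 2.
  4 = 1*3 + 1, so a_8 = 1.
  3 = 3*1 + 0, so a_9 = 3.
The remainder reaches 0 after 10 divisions, so the expansion has 10 partial quotients, read off in order.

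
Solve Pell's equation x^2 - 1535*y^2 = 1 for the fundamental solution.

(x, y) = (1378124, 35175)

First expand sqrt(1535) as a continued fraction. With x_i = (sqrt(1535) + m_i)/d_i and (m_0, d_0) = (0, 1): a_0 = floor(sqrt(1535)) = 39, since 39^2 = 1521 <= 1535 < 1600 = 40^2.
Iterate m_{i+1} = d_i*a_i - m_i, d_{i+1} = (1535 - m_{i+1}^2)/d_i, a_{i+1} = floor((a_0 + m_{i+1})/d_{i+1}):
  m_1 = 1*39 - 0 = 39, d_1 = (1535 - 39^2)/1 = 14/1 = 14, a_1 = floor((39 + 39)/14) = 5.
  m_2 = 14*5 - 39 = 31, d_2 = (1535 - 31^2)/14 = 574/14 = 41, a_2 = floor((39 + 31)/41) = 1.
  m_3 = 41*1 - 31 = 10, d_3 = (1535 - 10^2)/41 = 1435/41 = 35, a_3 = floor((39 + 10)/35) = 1.
  m_4 = 35*1 - 10 = 25, d_4 = (1535 - 25^2)/35 = 910/35 = 26, a_4 = floor((39 + 25)/26) = 2.
  m_5 = 26*2 - 25 = 27, d_5 = (1535 - 27^2)/26 = 806/26 = 31, a_5 = floor((39 + 27)/31) = 2.
  m_6 = 31*2 - 27 = 35, d_6 = (1535 - 35^2)/31 = 310/31 = 10, a_6 = floor((39 + 35)/10) = 7.
  m_7 = 10*7 - 35 = 35, d_7 = (1535 - 35^2)/10 = 310/10 = 31, a_7 = floor((39 + 35)/31) = 2.
  m_8 = 31*2 - 35 = 27, d_8 = (1535 - 27^2)/31 = 806/31 = 26, a_8 = floor((39 + 27)/26) = 2.
  m_9 = 26*2 - 27 = 25, d_9 = (1535 - 25^2)/26 = 910/26 = 35, a_9 = floor((39 + 25)/35) = 1.
  m_10 = 35*1 - 25 = 10, d_10 = (1535 - 10^2)/35 = 1435/35 = 41, a_10 = floor((39 + 10)/41) = 1.
  m_11 = 41*1 - 10 = 31, d_11 = (1535 - 31^2)/41 = 574/41 = 14, a_11 = floor((39 + 31)/14) = 5.
  m_12 = 14*5 - 31 = 39, d_12 = (1535 - 39^2)/14 = 14/14 = 1, a_12 = floor((39 + 39)/1) = 78.
  m_13 = 1*78 - 39 = 39, d_13 = (1535 - 39^2)/1 = 14/1 = 14: (m_13, d_13) = (m_1, d_1) = (39, 14), so from here the quotients repeat a_1, ..., a_12; the period length is 12.
So sqrt(1535) = [39; (5, 1, 1, 2, 2, 7, 2, 2, 1, 1, 5, 78)] with period length k = 12.
k is even, so the fundamental solution of x^2 - 1535y^2 = 1 is (p_{k-1}, q_{k-1}) = (p_11, q_11); compute convergents through index 11.
Convergents (p_i = a_i*p_{i-1} + p_{i-2}, q_i = a_i*q_{i-1} + q_{i-2} with p_{-2}=0, p_{-1}=1, q_{-2}=1, q_{-1}=0):
  i=0: a_0=39, p_0 = 39*1 + 0 = 39, q_0 = 39*0 + 1 = 1.
  i=1: a_1=5, p_1 = 5*39 + 1 = 196, q_1 = 5*1 + 0 = 5.
  i=2: a_2=1, p_2 = 1*196 + 39 = 235, q_2 = 1*5 + 1 = 6.
  i=3: a_3=1, p_3 = 1*235 + 196 = 431, q_3 = 1*6 + 5 = 11.
  i=4: a_4=2, p_4 = 2*431 + 235 = 1097, q_4 = 2*11 + 6 = 28.
  i=5: a_5=2, p_5 = 2*1097 + 431 = 2625, q_5 = 2*28 + 11 = 67.
  i=6: a_6=7, p_6 = 7*2625 + 1097 = 19472, q_6 = 7*67 + 28 = 497.
  i=7: a_7=2, p_7 = 2*19472 + 2625 = 41569, q_7 = 2*497 + 67 = 1061.
  i=8: a_8=2, p_8 = 2*41569 + 19472 = 102610, q_8 = 2*1061 + 497 = 2619.
  i=9: a_9=1, p_9 = 1*102610 + 41569 = 144179, q_9 = 1*2619 + 1061 = 3680.
  i=10: a_10=1, p_10 = 1*144179 + 102610 = 246789, q_10 = 1*3680 + 2619 = 6299.
  i=11: a_11=5, p_11 = 5*246789 + 144179 = 1378124, q_11 = 5*6299 + 3680 = 35175.
Check: 1378124^2 - 1535*35175^2 = 1899225759376 - 1899225759375 = 1, so (x, y) = (1378124, 35175) solves the equation, and by the theorem it is the least positive solution.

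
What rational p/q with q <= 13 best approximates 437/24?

91/5

Expand x = 437/24 as a continued fraction with the Euclidean algorithm:
  437 = 18*24 + 5, so a_0 = 18.
  24 = 4*5 + 4, so a_1 = 4.
  5 = 1*4 + 1, so a_2 = 1.
  4 = 4*1 + 0, so a_3 = 4.
so x = [18; 4, 1, 4].
Convergents (p_i = a_i*p_{i-1} + p_{i-2}, q_i = a_i*q_{i-1} + q_{i-2} with p_{-2}=0, p_{-1}=1, q_{-2}=1, q_{-1}=0), until the denominator exceeds 13:
  i=0: a_0=18, p_0 = 18*1 + 0 = 18, q_0 = 18*0 + 1 = 1.
  i=1: a_1=4, p_1 = 4*18 + 1 = 73, q_1 = 4*1 + 0 = 4.
  i=2: a_2=1, p_2 = 1*73 + 18 = 91, q_2 = 1*4 + 1 = 5.
  i=3: a_3=4, p_3 = 4*91 + 73 = 437, q_3 = 4*5 + 4 = 24.
q_3 = 24 > 13, so the last convergent with denominator <= 13 is p_2/q_2 = 91/5.
The closest fraction with denominator <= 13 is either p_2/q_2 or the intermediate fraction (k*p_2 + p_1)/(k*q_2 + q_1) with the largest k >= 1 whose denominator stays <= 13; these approach x as k grows, and every other convergent or intermediate fraction in range is farther away.
Largest k: floor((13 - q_1)/q_2) = floor((13 - 4)/5) = 1.
That gives (1*91 + 73)/(1*5 + 4) = 164/9.
Compare the errors: |x - 91/5| = |437*5 - 91*24|/(24*5) = 1/120, and |x - 164/9| = |437*9 - 164*24|/(24*9) = 3/216.
Cross-multiplying, 1*216 = 216 < 360 = 3*120, so 1/120 is smaller: the convergent 91/5 is closer to x than 164/9.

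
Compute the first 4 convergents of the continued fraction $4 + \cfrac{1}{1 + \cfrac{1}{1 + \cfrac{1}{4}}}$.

Using the convergent recurrence p_i = a_i*p_{i-1} + p_{i-2}, q_i = a_i*q_{i-1} + q_{i-2} with p_{-2}=0, p_{-1}=1, q_{-2}=1, q_{-1}=0:
  i=0: a_0=4, p_0 = 4*1 + 0 = 4, q_0 = 4*0 + 1 = 1.
  i=1: a_1=1, p_1 = 1*4 + 1 = 5, q_1 = 1*1 + 0 = 1.
  i=2: a_2=1, p_2 = 1*5 + 4 = 9, q_2 = 1*1 + 1 = 2.
  i=3: a_3=4, p_3 = 4*9 + 5 = 41, q_3 = 4*2 + 1 = 9.

4/1, 5/1, 9/2, 41/9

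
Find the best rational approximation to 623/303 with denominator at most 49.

Expand x = 623/303 as a continued fraction with the Euclidean algorithm:
  623 = 2*303 + 17, so a_0 = 2.
  303 = 17*17 + 14, so a_1 = 17.
  17 = 1*14 + 3, so a_2 = 1.
  14 = 4*3 + 2, so a_3 = 4.
  3 = 1*2 + 1, so a_4 = 1.
  2 = 2*1 + 0, so a_5 = 2.
so x = [2; 17, 1, 4, 1, 2].
Convergents (p_i = a_i*p_{i-1} + p_{i-2}, q_i = a_i*q_{i-1} + q_{i-2} with p_{-2}=0, p_{-1}=1, q_{-2}=1, q_{-1}=0), until the denominator exceeds 49:
  i=0: a_0=2, p_0 = 2*1 + 0 = 2, q_0 = 2*0 + 1 = 1.
  i=1: a_1=17, p_1 = 17*2 + 1 = 35, q_1 = 17*1 + 0 = 17.
  i=2: a_2=1, p_2 = 1*35 + 2 = 37, q_2 = 1*17 + 1 = 18.
  i=3: a_3=4, p_3 = 4*37 + 35 = 183, q_3 = 4*18 + 17 = 89.
q_3 = 89 > 49, so the last convergent with denominator <= 49 is p_2/q_2 = 37/18.
The closest fraction with denominator <= 49 is either p_2/q_2 or the intermediate fraction (k*p_2 + p_1)/(k*q_2 + q_1) with the largest k >= 1 whose denominator stays <= 49; these approach x as k grows, and every other convergent or intermediate fraction in range is farther away.
Largest k: floor((49 - q_1)/q_2) = floor((49 - 17)/18) = 1.
That gives (1*37 + 35)/(1*18 + 17) = 72/35.
Compare the errors: |x - 37/18| = |623*18 - 37*303|/(303*18) = 3/5454, and |x - 72/35| = |623*35 - 72*303|/(303*35) = 11/10605.
Cross-multiplying, 3*10605 = 31815 < 59994 = 11*5454, so 3/5454 is smaller: the convergent 37/18 is closer to x than 72/35.

37/18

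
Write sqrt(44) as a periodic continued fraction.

[6; (1, 1, 1, 2, 1, 1, 1, 12)]

Write x_i = (sqrt(44) + m_i)/d_i with (m_0, d_0) = (0, 1). a_0 = floor(sqrt(44)) = 6, since 6^2 = 36 <= 44 < 49 = 7^2.
Iterate m_{i+1} = d_i*a_i - m_i, d_{i+1} = (44 - m_{i+1}^2)/d_i, a_{i+1} = floor((a_0 + m_{i+1})/d_{i+1}):
  m_1 = 1*6 - 0 = 6, d_1 = (44 - 6^2)/1 = 8/1 = 8, a_1 = floor((6 + 6)/8) = 1.
  m_2 = 8*1 - 6 = 2, d_2 = (44 - 2^2)/8 = 40/8 = 5, a_2 = floor((6 + 2)/5) = 1.
  m_3 = 5*1 - 2 = 3, d_3 = (44 - 3^2)/5 = 35/5 = 7, a_3 = floor((6 + 3)/7) = 1.
  m_4 = 7*1 - 3 = 4, d_4 = (44 - 4^2)/7 = 28/7 = 4, a_4 = floor((6 + 4)/4) = 2.
  m_5 = 4*2 - 4 = 4, d_5 = (44 - 4^2)/4 = 28/4 = 7, a_5 = floor((6 + 4)/7) = 1.
  m_6 = 7*1 - 4 = 3, d_6 = (44 - 3^2)/7 = 35/7 = 5, a_6 = floor((6 + 3)/5) = 1.
  m_7 = 5*1 - 3 = 2, d_7 = (44 - 2^2)/5 = 40/5 = 8, a_7 = floor((6 + 2)/8) = 1.
  m_8 = 8*1 - 2 = 6, d_8 = (44 - 6^2)/8 = 8/8 = 1, a_8 = floor((6 + 6)/1) = 12.
  m_9 = 1*12 - 6 = 6, d_9 = (44 - 6^2)/1 = 8/1 = 8: (m_9, d_9) = (m_1, d_1) = (6, 8), so from here the quotients repeat a_1, ..., a_8; the period length is 8.
Hence the expansion of sqrt(44) is a_0 = 6 followed by the repeating block 1, 1, 1, 2, 1, 1, 1, 12 (period 8).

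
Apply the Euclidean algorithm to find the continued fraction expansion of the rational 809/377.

Run the Euclidean algorithm on 809 and 377; the successive quotients are the partial quotients a_0, a_1, ... (each step inverts the fractional part left over by the previous one):
  809 = 2*377 + 55, so a_0 = 2.
  377 = 6*55 + 47, so a_1 = 6.
  55 = 1*47 + 8, so a_2 = 1.
  47 = 5*8 + 7, so a_3 = 5.
  8 = 1*7 + 1, so a_4 = 1.
  7 = 7*1 + 0, so a_5 = 7.
The remainder reaches 0 after 6 divisions, so the expansion has 6 partial quotients, read off in order.

[2; 6, 1, 5, 1, 7]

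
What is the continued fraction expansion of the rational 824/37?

[22; 3, 1, 2, 3]

Run the Euclidean algorithm on 824 and 37; the successive quotients are the partial quotients a_0, a_1, ... (each step inverts the fractional part left over by the previous one):
  824 = 22*37 + 10, so a_0 = 22.
  37 = 3*10 + 7, so a_1 = 3.
  10 = 1*7 + 3, so a_2 = 1.
  7 = 2*3 + 1, so a_3 = 2.
  3 = 3*1 + 0, so a_4 = 3.
The remainder reaches 0 after 5 divisions, so the expansion has 5 partial quotients, read off in order.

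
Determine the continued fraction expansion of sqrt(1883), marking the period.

Write x_i = (sqrt(1883) + m_i)/d_i with (m_0, d_0) = (0, 1). a_0 = floor(sqrt(1883)) = 43, since 43^2 = 1849 <= 1883 < 1936 = 44^2.
Iterate m_{i+1} = d_i*a_i - m_i, d_{i+1} = (1883 - m_{i+1}^2)/d_i, a_{i+1} = floor((a_0 + m_{i+1})/d_{i+1}):
  m_1 = 1*43 - 0 = 43, d_1 = (1883 - 43^2)/1 = 34/1 = 34, a_1 = floor((43 + 43)/34) = 2.
  m_2 = 34*2 - 43 = 25, d_2 = (1883 - 25^2)/34 = 1258/34 = 37, a_2 = floor((43 + 25)/37) = 1.
  m_3 = 37*1 - 25 = 12, d_3 = (1883 - 12^2)/37 = 1739/37 = 47, a_3 = floor((43 + 12)/47) = 1.
  m_4 = 47*1 - 12 = 35, d_4 = (1883 - 35^2)/47 = 658/47 = 14, a_4 = floor((43 + 35)/14) = 5.
  m_5 = 14*5 - 35 = 35, d_5 = (1883 - 35^2)/14 = 658/14 = 47, a_5 = floor((43 + 35)/47) = 1.
  m_6 = 47*1 - 35 = 12, d_6 = (1883 - 12^2)/47 = 1739/47 = 37, a_6 = floor((43 + 12)/37) = 1.
  m_7 = 37*1 - 12 = 25, d_7 = (1883 - 25^2)/37 = 1258/37 = 34, a_7 = floor((43 + 25)/34) = 2.
  m_8 = 34*2 - 25 = 43, d_8 = (1883 - 43^2)/34 = 34/34 = 1, a_8 = floor((43 + 43)/1) = 86.
  m_9 = 1*86 - 43 = 43, d_9 = (1883 - 43^2)/1 = 34/1 = 34: (m_9, d_9) = (m_1, d_1) = (43, 34), so from here the quotients repeat a_1, ..., a_8; the period length is 8.
Hence the expansion of sqrt(1883) is a_0 = 43 followed by the repeating block 2, 1, 1, 5, 1, 1, 2, 86 (period 8).

[43; (2, 1, 1, 5, 1, 1, 2, 86)]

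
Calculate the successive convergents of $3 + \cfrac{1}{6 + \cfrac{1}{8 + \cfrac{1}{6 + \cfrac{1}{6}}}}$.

3/1, 19/6, 155/49, 949/300, 5849/1849

Using the convergent recurrence p_i = a_i*p_{i-1} + p_{i-2}, q_i = a_i*q_{i-1} + q_{i-2} with p_{-2}=0, p_{-1}=1, q_{-2}=1, q_{-1}=0:
  i=0: a_0=3, p_0 = 3*1 + 0 = 3, q_0 = 3*0 + 1 = 1.
  i=1: a_1=6, p_1 = 6*3 + 1 = 19, q_1 = 6*1 + 0 = 6.
  i=2: a_2=8, p_2 = 8*19 + 3 = 155, q_2 = 8*6 + 1 = 49.
  i=3: a_3=6, p_3 = 6*155 + 19 = 949, q_3 = 6*49 + 6 = 300.
  i=4: a_4=6, p_4 = 6*949 + 155 = 5849, q_4 = 6*300 + 49 = 1849.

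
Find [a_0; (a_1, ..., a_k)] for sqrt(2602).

[51; (102)]

Write x_i = (sqrt(2602) + m_i)/d_i with (m_0, d_0) = (0, 1). a_0 = floor(sqrt(2602)) = 51, since 51^2 = 2601 <= 2602 < 2704 = 52^2.
Iterate m_{i+1} = d_i*a_i - m_i, d_{i+1} = (2602 - m_{i+1}^2)/d_i, a_{i+1} = floor((a_0 + m_{i+1})/d_{i+1}):
  m_1 = 1*51 - 0 = 51, d_1 = (2602 - 51^2)/1 = 1/1 = 1, a_1 = floor((51 + 51)/1) = 102.
  m_2 = 1*102 - 51 = 51, d_2 = (2602 - 51^2)/1 = 1/1 = 1: (m_2, d_2) = (m_1, d_1) = (51, 1), so from here the quotient a_1 repeats; the period length is 1.
Hence the expansion of sqrt(2602) is a_0 = 51 followed by the repeating block 102 (period 1).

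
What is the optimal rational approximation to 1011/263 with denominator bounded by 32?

Expand x = 1011/263 as a continued fraction with the Euclidean algorithm:
  1011 = 3*263 + 222, so a_0 = 3.
  263 = 1*222 + 41, so a_1 = 1.
  222 = 5*41 + 17, so a_2 = 5.
  41 = 2*17 + 7, so a_3 = 2.
  17 = 2*7 + 3, so a_4 = 2.
  7 = 2*3 + 1, so a_5 = 2.
  3 = 3*1 + 0, so a_6 = 3.
so x = [3; 1, 5, 2, 2, 2, 3].
Convergents (p_i = a_i*p_{i-1} + p_{i-2}, q_i = a_i*q_{i-1} + q_{i-2} with p_{-2}=0, p_{-1}=1, q_{-2}=1, q_{-1}=0), until the denominator exceeds 32:
  i=0: a_0=3, p_0 = 3*1 + 0 = 3, q_0 = 3*0 + 1 = 1.
  i=1: a_1=1, p_1 = 1*3 + 1 = 4, q_1 = 1*1 + 0 = 1.
  i=2: a_2=5, p_2 = 5*4 + 3 = 23, q_2 = 5*1 + 1 = 6.
  i=3: a_3=2, p_3 = 2*23 + 4 = 50, q_3 = 2*6 + 1 = 13.
  i=4: a_4=2, p_4 = 2*50 + 23 = 123, q_4 = 2*13 + 6 = 32.
  i=5: a_5=2, p_5 = 2*123 + 50 = 296, q_5 = 2*32 + 13 = 77.
q_5 = 77 > 32, so the last convergent with denominator <= 32 is p_4/q_4 = 123/32.
The closest fraction with denominator <= 32 is either p_4/q_4 or the intermediate fraction (k*p_4 + p_3)/(k*q_4 + q_3) with the largest k >= 1 whose denominator stays <= 32; these approach x as k grows, and every other convergent or intermediate fraction in range is farther away.
Largest k: floor((32 - q_3)/q_4) = floor((32 - 13)/32) = 0.
Since k = 0, no intermediate fraction beyond p_4/q_4 has denominator <= 32, so the convergent 123/32 is the closest (its error is |1011*32 - 123*263|/(263*32) = 3/8416).

123/32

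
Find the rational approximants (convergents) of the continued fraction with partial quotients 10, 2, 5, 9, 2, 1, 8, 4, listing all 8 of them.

10/1, 21/2, 115/11, 1056/101, 2227/213, 3283/314, 28491/2725, 117247/11214

Using the convergent recurrence p_i = a_i*p_{i-1} + p_{i-2}, q_i = a_i*q_{i-1} + q_{i-2} with p_{-2}=0, p_{-1}=1, q_{-2}=1, q_{-1}=0:
  i=0: a_0=10, p_0 = 10*1 + 0 = 10, q_0 = 10*0 + 1 = 1.
  i=1: a_1=2, p_1 = 2*10 + 1 = 21, q_1 = 2*1 + 0 = 2.
  i=2: a_2=5, p_2 = 5*21 + 10 = 115, q_2 = 5*2 + 1 = 11.
  i=3: a_3=9, p_3 = 9*115 + 21 = 1056, q_3 = 9*11 + 2 = 101.
  i=4: a_4=2, p_4 = 2*1056 + 115 = 2227, q_4 = 2*101 + 11 = 213.
  i=5: a_5=1, p_5 = 1*2227 + 1056 = 3283, q_5 = 1*213 + 101 = 314.
  i=6: a_6=8, p_6 = 8*3283 + 2227 = 28491, q_6 = 8*314 + 213 = 2725.
  i=7: a_7=4, p_7 = 4*28491 + 3283 = 117247, q_7 = 4*2725 + 314 = 11214.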